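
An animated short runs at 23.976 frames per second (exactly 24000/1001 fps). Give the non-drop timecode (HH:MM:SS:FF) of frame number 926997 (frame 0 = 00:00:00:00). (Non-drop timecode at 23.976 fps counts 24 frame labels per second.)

926997 ÷ 24 = 38624 full seconds, remainder 21 frames.
38624 s = 10 h 43 min 44 s.
Timecode: 10:43:44:21.

10:43:44:21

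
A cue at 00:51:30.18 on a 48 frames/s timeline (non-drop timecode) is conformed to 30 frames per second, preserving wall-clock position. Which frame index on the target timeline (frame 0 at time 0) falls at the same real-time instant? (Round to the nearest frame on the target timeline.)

frame 92711

Source frame index: (0×3600 + 51×60 + 30) × 48 + 18 = 148338.
Real time: 148338 / (48) = 24723/8 s.
Target frame: (24723/8) × (30) = 370845/4 ≈ 92711.250 → 92711.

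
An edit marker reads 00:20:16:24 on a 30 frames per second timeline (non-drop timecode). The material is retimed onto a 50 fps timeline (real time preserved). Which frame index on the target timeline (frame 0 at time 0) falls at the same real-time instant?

Source frame index: (0×3600 + 20×60 + 16) × 30 + 24 = 36504.
Real time: 36504 / (30) = 6084/5 s.
Target frame: (6084/5) × (50) = 60840.

frame 60840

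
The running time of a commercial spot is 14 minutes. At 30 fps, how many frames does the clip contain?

14 min = 840 s.
Frames = 840 × 30 = 25200.

25200 frames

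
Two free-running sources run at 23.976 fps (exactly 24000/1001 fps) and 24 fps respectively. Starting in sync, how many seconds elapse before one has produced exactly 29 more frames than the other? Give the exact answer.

The gap grows by |24 − 24000/1001| = 24/1001 frames per second.
Time for a 29-frame gap: 29 ÷ (24/1001) = 29029/24 s.

29029/24 seconds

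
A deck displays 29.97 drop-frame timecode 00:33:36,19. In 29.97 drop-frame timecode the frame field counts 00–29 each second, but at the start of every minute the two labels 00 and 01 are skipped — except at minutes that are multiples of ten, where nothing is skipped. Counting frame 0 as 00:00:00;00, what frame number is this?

60439

As if non-drop at 30 labels/s: (0 × 3600 + 33 × 60 + 36) × 30 + 19 = 60499.
Minute boundaries passed: 33; those not divisible by 10: 33 − 3 = 30; dropped labels = 2 × 30 = 60.
Actual frame index = 60499 − 60 = 60439.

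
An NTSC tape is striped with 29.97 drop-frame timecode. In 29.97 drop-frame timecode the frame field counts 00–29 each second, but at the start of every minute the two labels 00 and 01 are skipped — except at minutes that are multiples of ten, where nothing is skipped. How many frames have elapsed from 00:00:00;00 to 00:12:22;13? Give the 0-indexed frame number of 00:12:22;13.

22251

Complete 10-minute blocks: 1, each 17982 frames → 17982.
Remaining 2 whole minutes in the current block: 1800 + 1 × 1798 = 3598 frames.
Within the current minute: 22 × 30 + 13 − 2 = 671 (labels ;00/;01 skipped at this minute). Total = 17982 + 3598 + 671 = 22251.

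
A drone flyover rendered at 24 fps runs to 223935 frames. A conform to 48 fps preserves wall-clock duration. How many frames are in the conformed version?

Target frames = source frames × (target rate / source rate) = 223935 × (48)/(24) = 223935 × 2 = 447870.

447870 frames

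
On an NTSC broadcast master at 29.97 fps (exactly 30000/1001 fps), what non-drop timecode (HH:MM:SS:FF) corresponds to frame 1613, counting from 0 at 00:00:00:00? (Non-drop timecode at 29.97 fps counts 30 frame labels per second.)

00:00:53:23

1613 ÷ 30 = 53 full seconds, remainder 23 frames.
53 s = 0 h 0 min 53 s.
Timecode: 00:00:53:23.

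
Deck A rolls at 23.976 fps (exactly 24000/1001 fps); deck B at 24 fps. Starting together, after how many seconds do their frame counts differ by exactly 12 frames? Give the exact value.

The gap grows by |24 − 24000/1001| = 24/1001 frames per second.
Time for a 12-frame gap: 12 ÷ (24/1001) = 500.5 s.

500.5 seconds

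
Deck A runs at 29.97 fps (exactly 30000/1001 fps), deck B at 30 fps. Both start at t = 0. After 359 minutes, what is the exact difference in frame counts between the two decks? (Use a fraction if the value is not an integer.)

646200/1001 frames

359 min = 21540 s.
A emits 30000/1001 × 21540 = 646200000/1001 frames; B emits 30 × 21540 = 646200.
Difference = 646200/1001 frames (≈ 645.5544); B is ahead of A.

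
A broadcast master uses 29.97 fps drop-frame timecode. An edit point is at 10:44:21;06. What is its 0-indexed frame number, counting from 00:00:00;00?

As if non-drop at 30 labels/s: (10 × 3600 + 44 × 60 + 21) × 30 + 6 = 1159836.
Minute boundaries passed: 644; those not divisible by 10: 644 − 64 = 580; dropped labels = 2 × 580 = 1160.
Actual frame index = 1159836 − 1160 = 1158676.

1158676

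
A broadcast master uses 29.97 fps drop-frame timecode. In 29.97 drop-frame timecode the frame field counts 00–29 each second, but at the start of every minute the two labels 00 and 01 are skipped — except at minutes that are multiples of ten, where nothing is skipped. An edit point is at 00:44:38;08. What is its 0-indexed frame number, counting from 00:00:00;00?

As if non-drop at 30 labels/s: (0 × 3600 + 44 × 60 + 38) × 30 + 8 = 80348.
Minute boundaries passed: 44; those not divisible by 10: 44 − 4 = 40; dropped labels = 2 × 40 = 80.
Actual frame index = 80348 − 80 = 80268.

80268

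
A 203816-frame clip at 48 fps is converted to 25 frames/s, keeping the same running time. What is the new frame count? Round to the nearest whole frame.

106154 frames

Frames at target rate = 203816 × (25) / (48) = 636925/6 ≈ 106154.167.
Nearest whole frame: 106154.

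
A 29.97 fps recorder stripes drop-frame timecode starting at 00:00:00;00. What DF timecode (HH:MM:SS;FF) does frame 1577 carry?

Ten DF minutes hold 17982 frames, so frame 1577 lies in block 0 (frames 0–17981) with 1577 frames into that block.
The block's first minute is 1800 frames and the rest 1798 each; 1577 frames reaches minute 0, so 0 × 18 + 0 × 2 = 0 labels have been skipped so far.
Adding those back, label number 1577 + 0 = 1577 at 30 labels/s is 52 s + 17 f = 0 h 0 min 52 s frame 17, i.e. 00:00:52;17.

00:00:52;17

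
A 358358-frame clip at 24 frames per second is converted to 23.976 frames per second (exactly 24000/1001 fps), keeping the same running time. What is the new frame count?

358000 frames

Target frames = source frames × (target rate / source rate) = 358358 × (24000/1001)/(24) = 358358 × 1000/1001 = 358000.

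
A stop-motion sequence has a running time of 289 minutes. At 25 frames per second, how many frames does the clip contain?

433500 frames

289 min = 17340 s.
Frames = 17340 × 25 = 433500.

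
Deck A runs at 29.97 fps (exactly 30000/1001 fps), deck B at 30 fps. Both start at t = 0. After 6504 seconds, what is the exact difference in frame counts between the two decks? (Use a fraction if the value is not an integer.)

195120/1001 frames

A emits 30000/1001 × 6504 = 195120000/1001 frames; B emits 30 × 6504 = 195120.
Difference = 195120/1001 frames (≈ 194.9251); B is ahead of A.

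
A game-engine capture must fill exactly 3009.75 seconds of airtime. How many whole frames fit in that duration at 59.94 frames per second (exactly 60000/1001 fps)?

180404 frames

Frames = 3009.75 × 60000/1001 = 180585000/1001 ≈ 180404.5954.
Complete frames: 180404.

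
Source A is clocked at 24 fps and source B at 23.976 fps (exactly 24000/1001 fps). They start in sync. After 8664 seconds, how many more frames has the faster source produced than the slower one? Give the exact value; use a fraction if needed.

207936/1001 frames

A emits 24 × 8664 = 207936 frames; B emits 24000/1001 × 8664 = 207936000/1001.
Difference = 207936/1001 frames (≈ 207.7283); B is behind A.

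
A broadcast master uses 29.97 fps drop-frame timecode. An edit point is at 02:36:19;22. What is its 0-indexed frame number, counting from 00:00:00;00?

As if non-drop at 30 labels/s: (2 × 3600 + 36 × 60 + 19) × 30 + 22 = 281392.
Minute boundaries passed: 156; those not divisible by 10: 156 − 15 = 141; dropped labels = 2 × 141 = 282.
Actual frame index = 281392 − 282 = 281110.

281110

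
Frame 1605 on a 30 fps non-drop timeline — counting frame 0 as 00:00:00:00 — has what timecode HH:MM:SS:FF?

00:00:53:15

1605 ÷ 30 = 53 full seconds, remainder 15 frames.
53 s = 0 h 0 min 53 s.
Timecode: 00:00:53:15.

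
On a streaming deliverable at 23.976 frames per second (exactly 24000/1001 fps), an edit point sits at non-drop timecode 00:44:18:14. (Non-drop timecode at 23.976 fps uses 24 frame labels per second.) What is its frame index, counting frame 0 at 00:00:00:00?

Total seconds to the label: (0 × 3600 + 44 × 60 + 18) = 2658.
Frame index = 2658 × 24 + 14 = 63806.

63806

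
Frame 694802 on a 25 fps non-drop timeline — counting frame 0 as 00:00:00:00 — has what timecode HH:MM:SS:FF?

694802 ÷ 25 = 27792 full seconds, remainder 2 frames.
27792 s = 7 h 43 min 12 s.
Timecode: 07:43:12:02.

07:43:12:02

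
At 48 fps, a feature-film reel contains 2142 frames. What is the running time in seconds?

Running time = 2142 / (48) = 44.625 s.

44.625 seconds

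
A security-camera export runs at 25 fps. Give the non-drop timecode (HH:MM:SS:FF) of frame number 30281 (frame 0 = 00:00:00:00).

00:20:11:06

30281 ÷ 25 = 1211 full seconds, remainder 6 frames.
1211 s = 0 h 20 min 11 s.
Timecode: 00:20:11:06.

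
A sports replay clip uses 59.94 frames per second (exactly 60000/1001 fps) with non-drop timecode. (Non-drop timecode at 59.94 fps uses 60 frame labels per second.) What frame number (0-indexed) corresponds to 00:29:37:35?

Total seconds to the label: (0 × 3600 + 29 × 60 + 37) = 1777.
Frame index = 1777 × 60 + 35 = 106655.

frame 106655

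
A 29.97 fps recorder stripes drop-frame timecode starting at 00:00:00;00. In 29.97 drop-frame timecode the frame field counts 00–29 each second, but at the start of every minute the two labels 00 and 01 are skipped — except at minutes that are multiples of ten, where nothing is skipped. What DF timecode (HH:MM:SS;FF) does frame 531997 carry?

Ten DF minutes hold 17982 frames, so frame 531997 lies in block 29 (frames 521478–539459) with 10519 frames into that block.
The block's first minute is 1800 frames and the rest 1798 each; 10519 frames reaches minute 5, so 29 × 18 + 5 × 2 = 532 labels have been skipped so far.
Adding those back, label number 531997 + 532 = 532529 at 30 labels/s is 17750 s + 29 f = 4 h 55 min 50 s frame 29, i.e. 04:55:50;29.

04:55:50;29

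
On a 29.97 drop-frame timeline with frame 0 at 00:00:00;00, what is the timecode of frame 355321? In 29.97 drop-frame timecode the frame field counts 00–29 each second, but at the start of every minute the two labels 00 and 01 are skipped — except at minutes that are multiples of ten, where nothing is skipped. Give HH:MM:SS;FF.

03:17:35;27

Each 10-minute DF block holds 10 × 60 × 30 − 9 × 2 = 17982 frames. 355321 ÷ 17982 → 19 full blocks, remainder 13663.
Within the partial block the first minute is 1800 frames and each further minute 1798, so 7 further minute boundaries passed. Total skipped labels = 18 × 19 + 2 × 7 = 356.
Non-drop label index = 355321 + 356 = 355677; at 30 labels/s that is 03:17:35:27, i.e. DF 03:17:35;27.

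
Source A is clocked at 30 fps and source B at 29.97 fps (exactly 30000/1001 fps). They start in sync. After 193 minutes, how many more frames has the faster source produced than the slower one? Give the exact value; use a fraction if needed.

347400/1001 frames

193 min = 11580 s.
A emits 30 × 11580 = 347400 frames; B emits 30000/1001 × 11580 = 347400000/1001.
Difference = 347400/1001 frames (≈ 347.0529); B is behind A.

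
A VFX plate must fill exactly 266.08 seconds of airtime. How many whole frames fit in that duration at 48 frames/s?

12771 frames

Frames = 266.08 × 48 = 319296/25 ≈ 12771.8400.
Complete frames: 12771.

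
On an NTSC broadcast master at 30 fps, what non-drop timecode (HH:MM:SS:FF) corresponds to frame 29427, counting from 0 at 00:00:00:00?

00:16:20:27

29427 ÷ 30 = 980 full seconds, remainder 27 frames.
980 s = 0 h 16 min 20 s.
Timecode: 00:16:20:27.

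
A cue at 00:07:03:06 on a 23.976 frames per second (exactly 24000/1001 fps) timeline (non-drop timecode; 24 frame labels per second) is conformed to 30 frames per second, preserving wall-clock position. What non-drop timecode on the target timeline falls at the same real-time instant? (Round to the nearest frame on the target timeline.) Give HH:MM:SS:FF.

Source frame index: (0×3600 + 7×60 + 3) × 24 + 6 = 10158.
Real time: 10158 / (24000/1001) = 1694693/4000 s.
Target frame: (1694693/4000) × (30) = 5084079/400 ≈ 12710.198 → 12710.
At 30 labels/s: frame 12710 → 00:07:03:20.

00:07:03:20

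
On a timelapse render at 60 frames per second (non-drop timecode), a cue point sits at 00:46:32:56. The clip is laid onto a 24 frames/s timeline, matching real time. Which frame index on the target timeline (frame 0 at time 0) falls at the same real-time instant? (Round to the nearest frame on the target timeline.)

frame 67030

Source frame index: (0×3600 + 46×60 + 32) × 60 + 56 = 167576.
Real time: 167576 / (60) = 41894/15 s.
Target frame: (41894/15) × (24) = 335152/5 ≈ 67030.400 → 67030.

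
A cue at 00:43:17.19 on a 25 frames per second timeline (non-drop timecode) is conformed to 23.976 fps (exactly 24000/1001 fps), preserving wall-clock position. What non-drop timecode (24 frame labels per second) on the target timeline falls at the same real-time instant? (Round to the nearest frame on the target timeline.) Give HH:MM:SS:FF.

00:43:15:04

Source frame index: (0×3600 + 43×60 + 17) × 25 + 19 = 64944.
Real time: 64944 / (25) = 64944/25 s.
Target frame: (64944/25) × (24000/1001) = 5667840/91 ≈ 62283.956 → 62284.
At 24 labels/s: frame 62284 → 00:43:15:04.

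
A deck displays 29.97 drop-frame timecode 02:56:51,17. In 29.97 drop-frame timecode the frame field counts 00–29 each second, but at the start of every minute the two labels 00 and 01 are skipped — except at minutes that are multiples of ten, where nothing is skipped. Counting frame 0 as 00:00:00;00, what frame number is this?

318029

Complete 10-minute blocks: 17, each 17982 frames → 305694.
Remaining 6 whole minutes in the current block: 1800 + 5 × 1798 = 10790 frames.
Within the current minute: 51 × 30 + 17 − 2 = 1545 (labels ;00/;01 skipped at this minute). Total = 305694 + 10790 + 1545 = 318029.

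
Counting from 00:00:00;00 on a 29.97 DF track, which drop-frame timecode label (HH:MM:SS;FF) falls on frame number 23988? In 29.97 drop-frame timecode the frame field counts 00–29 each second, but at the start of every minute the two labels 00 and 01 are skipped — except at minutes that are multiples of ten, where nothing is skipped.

00:13:20;12

Ten DF minutes hold 17982 frames, so frame 23988 lies in block 1 (frames 17982–35963) with 6006 frames into that block.
The block's first minute is 1800 frames and the rest 1798 each; 6006 frames reaches minute 3, so 1 × 18 + 3 × 2 = 24 labels have been skipped so far.
Adding those back, label number 23988 + 24 = 24012 at 30 labels/s is 800 s + 12 f = 0 h 13 min 20 s frame 12, i.e. 00:13:20;12.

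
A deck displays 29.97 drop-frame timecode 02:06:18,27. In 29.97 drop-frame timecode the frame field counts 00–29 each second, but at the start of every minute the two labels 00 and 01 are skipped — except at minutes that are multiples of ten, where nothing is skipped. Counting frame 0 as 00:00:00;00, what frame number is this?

227139

Complete 10-minute blocks: 12, each 17982 frames → 215784.
Remaining 6 whole minutes in the current block: 1800 + 5 × 1798 = 10790 frames.
Within the current minute: 18 × 30 + 27 − 2 = 565 (labels ;00/;01 skipped at this minute). Total = 215784 + 10790 + 565 = 227139.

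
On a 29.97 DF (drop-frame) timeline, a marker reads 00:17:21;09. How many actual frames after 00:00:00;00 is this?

31207

As if non-drop at 30 labels/s: (0 × 3600 + 17 × 60 + 21) × 30 + 9 = 31239.
Minute boundaries passed: 17; those not divisible by 10: 17 − 1 = 16; dropped labels = 2 × 16 = 32.
Actual frame index = 31239 − 32 = 31207.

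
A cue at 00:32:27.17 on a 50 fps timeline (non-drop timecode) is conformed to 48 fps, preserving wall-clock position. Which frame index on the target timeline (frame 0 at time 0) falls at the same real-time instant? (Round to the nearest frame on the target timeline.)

frame 93472

Source frame index: (0×3600 + 32×60 + 27) × 50 + 17 = 97367.
Real time: 97367 / (50) = 97367/50 s.
Target frame: (97367/50) × (48) = 2336808/25 ≈ 93472.320 → 93472.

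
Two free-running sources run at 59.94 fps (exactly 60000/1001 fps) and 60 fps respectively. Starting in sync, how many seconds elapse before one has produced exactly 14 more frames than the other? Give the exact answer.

The gap grows by |60 − 60000/1001| = 60/1001 frames per second.
Time for a 14-frame gap: 14 ÷ (60/1001) = 7007/30 s.

7007/30 seconds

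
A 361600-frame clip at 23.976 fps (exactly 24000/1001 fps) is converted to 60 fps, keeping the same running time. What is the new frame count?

Target frames = source frames × (target rate / source rate) = 361600 × (60)/(24000/1001) = 361600 × 1001/400 = 904904.

904904 frames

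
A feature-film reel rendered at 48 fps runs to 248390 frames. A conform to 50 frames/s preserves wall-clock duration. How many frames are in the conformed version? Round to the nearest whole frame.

258740 frames

Frames at target rate = 248390 × (50) / (48) = 3104875/12 ≈ 258739.583.
Nearest whole frame: 258740.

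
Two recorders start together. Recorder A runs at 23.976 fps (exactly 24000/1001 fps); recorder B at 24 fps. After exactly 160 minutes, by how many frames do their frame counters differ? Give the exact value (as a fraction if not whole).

160 min = 9600 s.
A emits 24000/1001 × 9600 = 230400000/1001 frames; B emits 24 × 9600 = 230400.
Difference = 230400/1001 frames (≈ 230.1698); B is ahead of A.

230400/1001 frames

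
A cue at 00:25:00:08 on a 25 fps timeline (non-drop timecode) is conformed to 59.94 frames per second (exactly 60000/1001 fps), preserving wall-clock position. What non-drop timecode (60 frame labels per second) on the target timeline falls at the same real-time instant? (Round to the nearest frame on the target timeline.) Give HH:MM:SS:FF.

00:24:58:49

Source frame index: (0×3600 + 25×60 + 0) × 25 + 8 = 37508.
Real time: 37508 / (25) = 37508/25 s.
Target frame: (37508/25) × (60000/1001) = 90019200/1001 ≈ 89929.271 → 89929.
At 60 labels/s: frame 89929 → 00:24:58:49.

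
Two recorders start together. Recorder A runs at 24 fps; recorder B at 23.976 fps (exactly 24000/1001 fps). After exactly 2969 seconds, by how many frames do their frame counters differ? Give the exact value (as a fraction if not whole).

A emits 24 × 2969 = 71256 frames; B emits 24000/1001 × 2969 = 71256000/1001.
Difference = 71256/1001 frames (≈ 71.1848); B is behind A.

71256/1001 frames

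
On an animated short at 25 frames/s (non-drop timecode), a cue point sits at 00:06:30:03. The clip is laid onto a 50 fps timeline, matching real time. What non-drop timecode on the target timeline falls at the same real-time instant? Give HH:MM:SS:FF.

Source frame index: (0×3600 + 6×60 + 30) × 25 + 3 = 9753.
Real time: 9753 / (25) = 9753/25 s.
Target frame: (9753/25) × (50) = 19506.
At 50 labels/s: frame 19506 → 00:06:30:06.

00:06:30:06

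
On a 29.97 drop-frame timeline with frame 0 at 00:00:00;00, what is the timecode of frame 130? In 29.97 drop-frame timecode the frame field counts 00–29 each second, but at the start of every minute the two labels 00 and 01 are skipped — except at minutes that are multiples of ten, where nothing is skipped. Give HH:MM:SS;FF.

Each 10-minute DF block holds 10 × 60 × 30 − 9 × 2 = 17982 frames. 130 ÷ 17982 → 0 full blocks, remainder 130.
Within the partial block the first minute is 1800 frames and each further minute 1798, so 0 further minute boundaries passed. Total skipped labels = 18 × 0 + 2 × 0 = 0.
Non-drop label index = 130 + 0 = 130; at 30 labels/s that is 00:00:04:10, i.e. DF 00:00:04;10.

00:00:04;10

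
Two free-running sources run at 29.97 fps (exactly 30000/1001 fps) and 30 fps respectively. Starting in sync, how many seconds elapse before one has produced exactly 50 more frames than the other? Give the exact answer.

The gap grows by |30 − 30000/1001| = 30/1001 frames per second.
Time for a 50-frame gap: 50 ÷ (30/1001) = 5005/3 s.

5005/3 seconds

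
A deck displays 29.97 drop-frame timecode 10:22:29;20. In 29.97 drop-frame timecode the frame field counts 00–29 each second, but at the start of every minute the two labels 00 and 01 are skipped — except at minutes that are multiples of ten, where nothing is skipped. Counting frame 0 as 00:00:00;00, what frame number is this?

As if non-drop at 30 labels/s: (10 × 3600 + 22 × 60 + 29) × 30 + 20 = 1120490.
Minute boundaries passed: 622; those not divisible by 10: 622 − 62 = 560; dropped labels = 2 × 560 = 1120.
Actual frame index = 1120490 − 1120 = 1119370.

1119370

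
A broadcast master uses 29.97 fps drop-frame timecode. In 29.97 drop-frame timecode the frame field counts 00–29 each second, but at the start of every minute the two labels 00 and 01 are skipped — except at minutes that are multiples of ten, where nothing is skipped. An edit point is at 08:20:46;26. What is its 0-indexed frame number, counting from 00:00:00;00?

As if non-drop at 30 labels/s: (8 × 3600 + 20 × 60 + 46) × 30 + 26 = 901406.
Minute boundaries passed: 500; those not divisible by 10: 500 − 50 = 450; dropped labels = 2 × 450 = 900.
Actual frame index = 901406 − 900 = 900506.

900506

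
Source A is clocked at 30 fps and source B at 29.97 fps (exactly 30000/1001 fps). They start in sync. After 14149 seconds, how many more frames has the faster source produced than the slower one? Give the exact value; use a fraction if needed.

424470/1001 frames

A emits 30 × 14149 = 424470 frames; B emits 30000/1001 × 14149 = 424470000/1001.
Difference = 424470/1001 frames (≈ 424.0460); B is behind A.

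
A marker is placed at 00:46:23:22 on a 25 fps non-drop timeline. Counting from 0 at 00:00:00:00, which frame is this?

Total seconds to the label: (0 × 3600 + 46 × 60 + 23) = 2783.
Frame index = 2783 × 25 + 22 = 69597.

69597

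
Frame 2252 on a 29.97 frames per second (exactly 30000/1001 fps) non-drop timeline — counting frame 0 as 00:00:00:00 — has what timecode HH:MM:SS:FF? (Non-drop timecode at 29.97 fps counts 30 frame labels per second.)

2252 ÷ 30 = 75 full seconds, remainder 2 frames.
75 s = 0 h 1 min 15 s.
Timecode: 00:01:15:02.

00:01:15:02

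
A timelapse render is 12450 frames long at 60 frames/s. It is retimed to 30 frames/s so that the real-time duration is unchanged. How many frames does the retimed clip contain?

6225 frames

Target frames = source frames × (target rate / source rate) = 12450 × (30)/(60) = 12450 × 1/2 = 6225.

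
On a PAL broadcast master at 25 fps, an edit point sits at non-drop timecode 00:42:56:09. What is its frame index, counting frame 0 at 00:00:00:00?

Total seconds to the label: (0 × 3600 + 42 × 60 + 56) = 2576.
Frame index = 2576 × 25 + 9 = 64409.

64409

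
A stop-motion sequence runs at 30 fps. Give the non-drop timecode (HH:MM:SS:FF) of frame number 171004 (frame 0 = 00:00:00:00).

01:35:00:04

171004 ÷ 30 = 5700 full seconds, remainder 4 frames.
5700 s = 1 h 35 min 0 s.
Timecode: 01:35:00:04.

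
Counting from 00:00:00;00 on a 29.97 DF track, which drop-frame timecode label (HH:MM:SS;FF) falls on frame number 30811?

00:17:08;03

Each 10-minute DF block holds 10 × 60 × 30 − 9 × 2 = 17982 frames. 30811 ÷ 17982 → 1 full block, remainder 12829.
Within the partial block the first minute is 1800 frames and each further minute 1798, so 7 further minute boundaries passed. Total skipped labels = 18 × 1 + 2 × 7 = 32.
Non-drop label index = 30811 + 32 = 30843; at 30 labels/s that is 00:17:08:03, i.e. DF 00:17:08;03.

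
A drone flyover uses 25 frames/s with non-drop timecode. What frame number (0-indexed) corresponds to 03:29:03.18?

frame 313593

Total seconds to the label: (3 × 3600 + 29 × 60 + 3) = 12543.
Frame index = 12543 × 25 + 18 = 313593.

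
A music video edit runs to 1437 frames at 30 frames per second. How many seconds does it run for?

47.9 seconds

Running time = 1437 / (30) = 47.9 s.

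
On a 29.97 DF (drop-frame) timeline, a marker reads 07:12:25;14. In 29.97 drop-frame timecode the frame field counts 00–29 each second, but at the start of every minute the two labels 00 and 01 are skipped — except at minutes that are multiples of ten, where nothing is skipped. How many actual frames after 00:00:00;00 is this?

777586

Complete 10-minute blocks: 43, each 17982 frames → 773226.
Remaining 2 whole minutes in the current block: 1800 + 1 × 1798 = 3598 frames.
Within the current minute: 25 × 30 + 14 − 2 = 762 (labels ;00/;01 skipped at this minute). Total = 773226 + 3598 + 762 = 777586.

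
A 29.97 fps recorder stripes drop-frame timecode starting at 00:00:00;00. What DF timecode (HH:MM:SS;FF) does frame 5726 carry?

Ten DF minutes hold 17982 frames, so frame 5726 lies in block 0 (frames 0–17981) with 5726 frames into that block.
The block's first minute is 1800 frames and the rest 1798 each; 5726 frames reaches minute 3, so 0 × 18 + 3 × 2 = 6 labels have been skipped so far.
Adding those back, label number 5726 + 6 = 5732 at 30 labels/s is 191 s + 2 f = 0 h 3 min 11 s frame 2, i.e. 00:03:11;02.

00:03:11;02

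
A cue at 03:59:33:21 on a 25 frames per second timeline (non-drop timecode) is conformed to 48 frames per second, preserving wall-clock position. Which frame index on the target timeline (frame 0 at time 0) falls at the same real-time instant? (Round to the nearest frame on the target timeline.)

Source frame index: (3×3600 + 59×60 + 33) × 25 + 21 = 359346.
Real time: 359346 / (25) = 359346/25 s.
Target frame: (359346/25) × (48) = 17248608/25 ≈ 689944.320 → 689944.

frame 689944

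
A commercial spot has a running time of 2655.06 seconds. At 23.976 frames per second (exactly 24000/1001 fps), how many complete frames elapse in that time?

Frames = 2655.06 × 24000/1001 = 63721440/1001 ≈ 63657.7822.
Complete frames: 63657.

63657 frames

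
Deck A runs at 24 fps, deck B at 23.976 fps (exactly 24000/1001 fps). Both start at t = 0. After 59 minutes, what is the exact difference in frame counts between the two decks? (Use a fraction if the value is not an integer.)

59 min = 3540 s.
A emits 24 × 3540 = 84960 frames; B emits 24000/1001 × 3540 = 84960000/1001.
Difference = 84960/1001 frames (≈ 84.8751); B is behind A.

84960/1001 frames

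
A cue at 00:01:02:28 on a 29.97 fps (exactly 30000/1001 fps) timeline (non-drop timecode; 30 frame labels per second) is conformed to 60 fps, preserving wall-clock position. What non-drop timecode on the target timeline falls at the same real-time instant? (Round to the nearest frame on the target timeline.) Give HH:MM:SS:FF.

00:01:03:00

Source frame index: (0×3600 + 1×60 + 2) × 30 + 28 = 1888.
Real time: 1888 / (30000/1001) = 118118/1875 s.
Target frame: (118118/1875) × (60) = 472472/125 ≈ 3779.776 → 3780.
At 60 labels/s: frame 3780 → 00:01:03:00.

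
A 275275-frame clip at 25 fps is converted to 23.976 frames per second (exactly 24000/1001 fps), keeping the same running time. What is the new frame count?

Target frames = source frames × (target rate / source rate) = 275275 × (24000/1001)/(25) = 275275 × 960/1001 = 264000.

264000 frames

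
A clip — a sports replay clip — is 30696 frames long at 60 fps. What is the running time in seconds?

Running time = 30696 / (60) = 511.6 s.

511.6 seconds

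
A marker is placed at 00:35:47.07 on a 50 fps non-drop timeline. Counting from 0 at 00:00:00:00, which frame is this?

Total seconds to the label: (0 × 3600 + 35 × 60 + 47) = 2147.
Frame index = 2147 × 50 + 7 = 107357.

frame 107357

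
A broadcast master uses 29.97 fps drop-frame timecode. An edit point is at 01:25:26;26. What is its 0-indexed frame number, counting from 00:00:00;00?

As if non-drop at 30 labels/s: (1 × 3600 + 25 × 60 + 26) × 30 + 26 = 153806.
Minute boundaries passed: 85; those not divisible by 10: 85 − 8 = 77; dropped labels = 2 × 77 = 154.
Actual frame index = 153806 − 154 = 153652.

153652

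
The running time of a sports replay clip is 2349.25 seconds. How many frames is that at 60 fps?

140955 frames

Frames = 2349.25 × 60 = 140955.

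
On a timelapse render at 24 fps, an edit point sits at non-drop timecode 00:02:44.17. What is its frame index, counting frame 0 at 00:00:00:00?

frame 3953

Total seconds to the label: (0 × 3600 + 2 × 60 + 44) = 164.
Frame index = 164 × 24 + 17 = 3953.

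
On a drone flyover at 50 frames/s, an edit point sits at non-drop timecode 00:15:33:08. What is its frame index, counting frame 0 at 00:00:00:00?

Total seconds to the label: (0 × 3600 + 15 × 60 + 33) = 933.
Frame index = 933 × 50 + 8 = 46658.

46658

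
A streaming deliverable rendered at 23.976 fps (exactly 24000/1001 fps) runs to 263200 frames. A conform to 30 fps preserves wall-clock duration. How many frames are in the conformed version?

Target frames = source frames × (target rate / source rate) = 263200 × (30)/(24000/1001) = 263200 × 1001/800 = 329329.

329329 frames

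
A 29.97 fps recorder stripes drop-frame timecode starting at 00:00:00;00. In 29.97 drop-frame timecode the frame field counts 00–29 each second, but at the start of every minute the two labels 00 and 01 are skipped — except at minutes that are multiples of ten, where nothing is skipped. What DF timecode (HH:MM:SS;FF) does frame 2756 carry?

Each 10-minute DF block holds 10 × 60 × 30 − 9 × 2 = 17982 frames. 2756 ÷ 17982 → 0 full blocks, remainder 2756.
Within the partial block the first minute is 1800 frames and each further minute 1798, so 1 further minute boundary passed. Total skipped labels = 18 × 0 + 2 × 1 = 2.
Non-drop label index = 2756 + 2 = 2758; at 30 labels/s that is 00:01:31:28, i.e. DF 00:01:31;28.

00:01:31;28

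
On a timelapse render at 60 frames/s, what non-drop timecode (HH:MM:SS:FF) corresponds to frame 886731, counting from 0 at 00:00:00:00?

886731 ÷ 60 = 14778 full seconds, remainder 51 frames.
14778 s = 4 h 6 min 18 s.
Timecode: 04:06:18:51.

04:06:18:51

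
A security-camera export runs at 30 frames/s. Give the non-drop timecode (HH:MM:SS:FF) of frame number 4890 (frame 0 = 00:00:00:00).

4890 ÷ 30 = 163 full seconds, remainder 0 frames.
163 s = 0 h 2 min 43 s.
Timecode: 00:02:43:00.

00:02:43:00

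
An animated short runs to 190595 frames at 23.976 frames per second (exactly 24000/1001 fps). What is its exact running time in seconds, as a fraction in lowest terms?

38157119/4800 seconds

Running time = 190595 ÷ (24000/1001) = 190595 × 1001/24000 = 38157119/4800 s.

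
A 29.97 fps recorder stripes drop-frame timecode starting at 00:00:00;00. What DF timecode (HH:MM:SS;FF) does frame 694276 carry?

06:26:05;22

Ten DF minutes hold 17982 frames, so frame 694276 lies in block 38 (frames 683316–701297) with 10960 frames into that block.
The block's first minute is 1800 frames and the rest 1798 each; 10960 frames reaches minute 6, so 38 × 18 + 6 × 2 = 696 labels have been skipped so far.
Adding those back, label number 694276 + 696 = 694972 at 30 labels/s is 23165 s + 22 f = 6 h 26 min 5 s frame 22, i.e. 06:26:05;22.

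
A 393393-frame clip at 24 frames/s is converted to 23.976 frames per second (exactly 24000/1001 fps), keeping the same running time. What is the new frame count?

393000 frames

Target frames = source frames × (target rate / source rate) = 393393 × (24000/1001)/(24) = 393393 × 1000/1001 = 393000.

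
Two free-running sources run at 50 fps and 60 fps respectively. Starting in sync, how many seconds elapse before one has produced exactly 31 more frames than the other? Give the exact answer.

The gap grows by |60 − 50| = 10 frames per second.
Time for a 31-frame gap: 31 ÷ (10) = 3.1 s.

3.1 seconds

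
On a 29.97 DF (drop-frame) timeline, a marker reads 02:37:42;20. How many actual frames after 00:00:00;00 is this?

As if non-drop at 30 labels/s: (2 × 3600 + 37 × 60 + 42) × 30 + 20 = 283880.
Minute boundaries passed: 157; those not divisible by 10: 157 − 15 = 142; dropped labels = 2 × 142 = 284.
Actual frame index = 283880 − 284 = 283596.

283596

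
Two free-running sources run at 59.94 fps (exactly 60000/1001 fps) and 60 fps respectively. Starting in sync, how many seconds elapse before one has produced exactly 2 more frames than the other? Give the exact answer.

The gap grows by |60 − 60000/1001| = 60/1001 frames per second.
Time for a 2-frame gap: 2 ÷ (60/1001) = 1001/30 s.

1001/30 seconds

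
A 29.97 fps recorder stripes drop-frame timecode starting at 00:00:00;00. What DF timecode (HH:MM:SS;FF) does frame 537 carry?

Each 10-minute DF block holds 10 × 60 × 30 − 9 × 2 = 17982 frames. 537 ÷ 17982 → 0 full blocks, remainder 537.
Within the partial block the first minute is 1800 frames and each further minute 1798, so 0 further minute boundaries passed. Total skipped labels = 18 × 0 + 2 × 0 = 0.
Non-drop label index = 537 + 0 = 537; at 30 labels/s that is 00:00:17:27, i.e. DF 00:00:17;27.

00:00:17;27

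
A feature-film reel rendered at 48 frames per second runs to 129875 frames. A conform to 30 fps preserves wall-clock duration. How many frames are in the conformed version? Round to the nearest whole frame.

81172 frames

Frames at target rate = 129875 × (30) / (48) = 649375/8 ≈ 81171.875.
Nearest whole frame: 81172.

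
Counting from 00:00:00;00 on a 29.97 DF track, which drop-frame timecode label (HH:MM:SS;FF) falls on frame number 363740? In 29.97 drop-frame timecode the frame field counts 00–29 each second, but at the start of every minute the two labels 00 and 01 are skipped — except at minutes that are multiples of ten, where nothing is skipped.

03:22:16;24

Ten DF minutes hold 17982 frames, so frame 363740 lies in block 20 (frames 359640–377621) with 4100 frames into that block.
The block's first minute is 1800 frames and the rest 1798 each; 4100 frames reaches minute 2, so 20 × 18 + 2 × 2 = 364 labels have been skipped so far.
Adding those back, label number 363740 + 364 = 364104 at 30 labels/s is 12136 s + 24 f = 3 h 22 min 16 s frame 24, i.e. 03:22:16;24.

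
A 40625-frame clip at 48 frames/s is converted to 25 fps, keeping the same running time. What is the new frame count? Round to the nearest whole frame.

Frames at target rate = 40625 × (25) / (48) = 1015625/48 ≈ 21158.854.
Nearest whole frame: 21159.

21159 frames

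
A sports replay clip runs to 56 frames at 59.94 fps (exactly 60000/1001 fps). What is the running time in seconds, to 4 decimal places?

Running time = 56 × 1001/60000 = 7007/7500 s ≈ 0.9343 s.

0.9343 seconds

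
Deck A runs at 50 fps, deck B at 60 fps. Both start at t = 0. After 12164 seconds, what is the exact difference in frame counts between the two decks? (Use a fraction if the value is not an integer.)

121640 frames

A emits 50 × 12164 = 608200 frames; B emits 60 × 12164 = 729840.
Difference = 121640 frames; B is ahead of A.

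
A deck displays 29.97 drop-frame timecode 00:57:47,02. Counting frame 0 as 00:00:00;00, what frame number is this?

103908

Complete 10-minute blocks: 5, each 17982 frames → 89910.
Remaining 7 whole minutes in the current block: 1800 + 6 × 1798 = 12588 frames.
Within the current minute: 47 × 30 + 2 − 2 = 1410 (labels ;00/;01 skipped at this minute). Total = 89910 + 12588 + 1410 = 103908.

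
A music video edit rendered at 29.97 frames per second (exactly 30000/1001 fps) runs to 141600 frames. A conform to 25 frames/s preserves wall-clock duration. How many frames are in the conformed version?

118118 frames

Target frames = source frames × (target rate / source rate) = 141600 × (25)/(30000/1001) = 141600 × 1001/1200 = 118118.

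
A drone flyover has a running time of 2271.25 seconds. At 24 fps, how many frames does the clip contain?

54510 frames

Frames = 2271.25 × 24 = 54510.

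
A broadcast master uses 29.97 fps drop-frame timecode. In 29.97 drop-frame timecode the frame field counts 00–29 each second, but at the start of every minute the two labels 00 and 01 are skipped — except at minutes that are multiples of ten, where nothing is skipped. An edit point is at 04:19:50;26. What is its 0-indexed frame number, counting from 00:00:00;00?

467258

As if non-drop at 30 labels/s: (4 × 3600 + 19 × 60 + 50) × 30 + 26 = 467726.
Minute boundaries passed: 259; those not divisible by 10: 259 − 25 = 234; dropped labels = 2 × 234 = 468.
Actual frame index = 467726 − 468 = 467258.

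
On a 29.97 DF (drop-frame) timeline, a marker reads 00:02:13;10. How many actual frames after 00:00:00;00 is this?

As if non-drop at 30 labels/s: (0 × 3600 + 2 × 60 + 13) × 30 + 10 = 4000.
Minute boundaries passed: 2; those not divisible by 10: 2 − 0 = 2; dropped labels = 2 × 2 = 4.
Actual frame index = 4000 − 4 = 3996.

3996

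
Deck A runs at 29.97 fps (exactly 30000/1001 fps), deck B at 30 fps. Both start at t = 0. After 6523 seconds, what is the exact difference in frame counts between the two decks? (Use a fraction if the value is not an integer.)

17790/91 frames

A emits 30000/1001 × 6523 = 17790000/91 frames; B emits 30 × 6523 = 195690.
Difference = 17790/91 frames (≈ 195.4945); B is ahead of A.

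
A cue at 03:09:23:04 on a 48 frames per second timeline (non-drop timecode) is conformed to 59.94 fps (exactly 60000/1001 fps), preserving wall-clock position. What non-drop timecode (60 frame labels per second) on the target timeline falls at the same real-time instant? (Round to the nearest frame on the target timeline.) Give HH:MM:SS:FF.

Source frame index: (3×3600 + 9×60 + 23) × 48 + 4 = 545428.
Real time: 545428 / (48) = 136357/12 s.
Target frame: (136357/12) × (60000/1001) = 52445000/77 ≈ 681103.896 → 681104.
At 60 labels/s: frame 681104 → 03:09:11:44.

03:09:11:44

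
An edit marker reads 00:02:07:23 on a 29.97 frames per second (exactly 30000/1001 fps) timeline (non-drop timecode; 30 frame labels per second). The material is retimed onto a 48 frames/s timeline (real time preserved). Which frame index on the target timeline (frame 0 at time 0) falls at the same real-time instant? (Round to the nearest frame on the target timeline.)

frame 6139

Source frame index: (0×3600 + 2×60 + 7) × 30 + 23 = 3833.
Real time: 3833 / (30000/1001) = 3836833/30000 s.
Target frame: (3836833/30000) × (48) = 3836833/625 ≈ 6138.933 → 6139.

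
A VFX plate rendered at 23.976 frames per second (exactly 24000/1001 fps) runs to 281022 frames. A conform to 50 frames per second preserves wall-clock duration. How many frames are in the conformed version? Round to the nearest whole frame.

Frames at target rate = 281022 × (50) / (24000/1001) = 46883837/80 ≈ 586047.963.
Nearest whole frame: 586048.

586048 frames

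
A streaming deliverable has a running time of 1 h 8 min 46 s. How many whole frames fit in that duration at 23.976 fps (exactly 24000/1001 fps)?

1 h 8 min 46 s = 4126 s.
Frames = 4126 × 24000/1001 = 99024000/1001 ≈ 98925.0749.
Complete frames: 98925.

98925 frames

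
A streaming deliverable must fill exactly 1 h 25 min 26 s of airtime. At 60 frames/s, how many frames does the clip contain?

307560 frames

1 h 25 min 26 s = 5126 s.
Frames = 5126 × 60 = 307560.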